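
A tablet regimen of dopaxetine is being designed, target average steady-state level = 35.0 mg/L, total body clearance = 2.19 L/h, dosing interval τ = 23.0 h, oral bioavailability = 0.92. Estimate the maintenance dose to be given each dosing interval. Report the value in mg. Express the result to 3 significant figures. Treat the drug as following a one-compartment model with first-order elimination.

At steady state, F × (Dose/τ) = Css × CL.
Dose = Css × CL × τ / F = 35.0 × 2.190 × 23.0 / 0.92 = 1916 mg

1920 mg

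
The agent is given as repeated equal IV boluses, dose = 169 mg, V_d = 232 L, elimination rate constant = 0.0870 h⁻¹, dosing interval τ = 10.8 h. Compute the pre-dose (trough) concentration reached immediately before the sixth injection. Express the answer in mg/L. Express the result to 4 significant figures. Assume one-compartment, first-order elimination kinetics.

0.4630 mg/L

C₀ per dose = Dose / Vd = 169 / 232 = 0.7284 mg/L
Fraction remaining after one interval: r = e^(−kτ) = e^(−0.08700 × 10.8) = 0.3908
Before dose 6, 5 doses have been given (aged 1τ, 2τ, 3τ, 4τ, 5τ).
C_trough = C₀ × (r + r² + … + r^5) = C₀ × r(1−r^5)/(1−r)
        = 0.7284 × 0.3908 × (1 − 0.009115) / (1 − 0.3908) = 0.4630 mg/L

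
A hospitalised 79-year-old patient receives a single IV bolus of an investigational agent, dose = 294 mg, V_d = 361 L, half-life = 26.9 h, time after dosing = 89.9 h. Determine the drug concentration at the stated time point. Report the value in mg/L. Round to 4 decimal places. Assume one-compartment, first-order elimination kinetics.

C₀ = Dose / Vd = 294.0 / 361 = 0.8144 mg/L
k = ln2 / t½ = 0.693147 / 26.9 = 0.02577 h⁻¹
C = C₀ · e^(−k·t) = 0.8144 × e^(−0.02577 × 89.9)
  = 0.8144 × 0.09860 = 0.08030 mg/L

0.0803 mg/L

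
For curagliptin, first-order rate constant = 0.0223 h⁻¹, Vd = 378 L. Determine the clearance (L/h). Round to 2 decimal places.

CL = k × Vd = 0.0223 × 378 = 8.429 L/h

8.43 L/h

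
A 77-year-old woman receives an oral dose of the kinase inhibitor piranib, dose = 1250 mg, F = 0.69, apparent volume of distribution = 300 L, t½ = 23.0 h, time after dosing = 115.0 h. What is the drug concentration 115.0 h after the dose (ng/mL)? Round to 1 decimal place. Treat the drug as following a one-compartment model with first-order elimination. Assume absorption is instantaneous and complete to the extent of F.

Amount reaching circulation = F × Dose = 0.69 × 1250 = 862.5 mg
C₀ = F·Dose / Vd = 862.5 / 300 = 2.875 mg/L
k = ln2 / t½ = 0.693147 / 23.0 = 0.03014 h⁻¹
t / t½ = 115.0 / 23.0 = 5 half-lives
C = C₀ × (1/2)^5 = 2.875 × 0.03125 = 0.08984 mg/L
Convert: 0.08984 mg/L × 1000 = 89.84 ng/mL

89.8 ng/mL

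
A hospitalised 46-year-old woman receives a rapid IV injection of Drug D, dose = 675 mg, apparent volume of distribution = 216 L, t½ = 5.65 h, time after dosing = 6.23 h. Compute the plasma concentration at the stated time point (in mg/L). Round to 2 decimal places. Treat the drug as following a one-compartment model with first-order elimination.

C₀ = Dose / Vd = 675.0 / 216 = 3.125 mg/L
k = ln2 / t½ = 0.693147 / 5.65 = 0.1227 h⁻¹
C = C₀ · e^(−k·t) = 3.125 × e^(−0.1227 × 6.23)
  = 3.125 × 0.4656 = 1.455 mg/L

1.46 mg/L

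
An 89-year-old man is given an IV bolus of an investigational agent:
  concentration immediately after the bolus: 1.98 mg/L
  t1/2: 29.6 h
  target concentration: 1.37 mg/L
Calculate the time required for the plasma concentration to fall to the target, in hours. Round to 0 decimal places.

k = ln2 / t½ = 0.693147 / 29.6 = 0.02342 h⁻¹
t = ln(C₀ / C) / k = ln(1.980 / 1.37) / 0.02342
  = ln(1.445) / 0.02342 = 0.3681 / 0.02342 = 15.72 h

16 h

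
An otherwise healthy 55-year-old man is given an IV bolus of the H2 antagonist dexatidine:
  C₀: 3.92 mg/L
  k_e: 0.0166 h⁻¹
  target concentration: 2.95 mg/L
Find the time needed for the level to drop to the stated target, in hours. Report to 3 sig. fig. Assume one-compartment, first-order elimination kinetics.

17.1 h

t = ln(C₀ / C) / k = ln(3.920 / 2.95) / 0.01660
  = ln(1.329) / 0.01660 = 0.2844 / 0.01660 = 17.13 h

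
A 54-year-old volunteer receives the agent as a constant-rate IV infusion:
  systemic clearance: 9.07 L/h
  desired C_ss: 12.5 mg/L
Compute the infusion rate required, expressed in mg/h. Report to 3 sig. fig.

At steady state, infusion rate R₀ = Css × CL = 12.5 × 9.070 = 113.4 mg/h

113 mg/h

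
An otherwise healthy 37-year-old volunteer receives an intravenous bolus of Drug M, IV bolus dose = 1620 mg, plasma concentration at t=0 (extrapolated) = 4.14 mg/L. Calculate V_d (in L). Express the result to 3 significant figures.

Vd = Dose / C₀ = 1620 / 4.14 = 391.3 L

391 L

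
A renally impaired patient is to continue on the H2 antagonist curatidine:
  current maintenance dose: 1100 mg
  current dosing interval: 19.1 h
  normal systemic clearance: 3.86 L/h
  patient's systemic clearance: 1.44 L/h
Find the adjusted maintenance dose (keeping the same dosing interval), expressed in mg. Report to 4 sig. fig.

To keep the same average steady-state level, dosing rate must scale with clearance.
CL ratio = 1.44 / 3.86 = 0.3731
New dose (same interval) = 1100 × 0.3731 = 410.4 mg

410.4 mg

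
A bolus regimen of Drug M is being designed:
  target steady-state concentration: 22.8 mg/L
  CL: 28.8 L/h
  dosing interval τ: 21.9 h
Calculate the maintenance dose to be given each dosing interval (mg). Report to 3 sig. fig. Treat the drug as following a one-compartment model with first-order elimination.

At steady state, Dose/τ = Css × CL.
Dose = Css × CL × τ = 22.8 × 28.80 × 21.9 = 14380 mg

14400 mg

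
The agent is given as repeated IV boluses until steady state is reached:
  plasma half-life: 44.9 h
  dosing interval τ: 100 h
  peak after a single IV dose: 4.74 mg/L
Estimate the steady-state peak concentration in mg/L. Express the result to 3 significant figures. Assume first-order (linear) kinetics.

6.03 mg/L

k = ln2 / t½ = 0.693147 / 44.9 = 0.01544 h⁻¹
e^(−kτ) = e^(−0.01544 × 100) = 0.2135
Accumulation ratio R = 1 / (1 − e^(−kτ)) = 1 / (1 − 0.2135) = 1.271
Steady-state peak = C₀ × R = 4.74 × 1.271 = 6.025 mg/L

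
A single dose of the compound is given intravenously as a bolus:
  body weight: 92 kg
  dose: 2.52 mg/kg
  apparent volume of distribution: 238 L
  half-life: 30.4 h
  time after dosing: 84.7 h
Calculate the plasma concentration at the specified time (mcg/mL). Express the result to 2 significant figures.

0.14 mcg/mL

Total dose = 2.52 × 92 = 231.8 mg
C₀ = Dose / Vd = 231.8 / 238 = 0.9739 mg/L
k = ln2 / t½ = 0.693147 / 30.4 = 0.02280 h⁻¹
C = C₀ · e^(−k·t) = 0.9739 × e^(−0.02280 × 84.7)
  = 0.9739 × 0.1450 = 0.1412 mg/L
(0.1412 mg/L = 0.1412 mcg/mL)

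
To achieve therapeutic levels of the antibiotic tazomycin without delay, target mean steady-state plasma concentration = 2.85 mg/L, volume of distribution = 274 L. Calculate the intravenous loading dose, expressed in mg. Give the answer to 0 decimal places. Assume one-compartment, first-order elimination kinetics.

781 mg

LD = Css × Vd = 2.85 × 274 = 780.9 mg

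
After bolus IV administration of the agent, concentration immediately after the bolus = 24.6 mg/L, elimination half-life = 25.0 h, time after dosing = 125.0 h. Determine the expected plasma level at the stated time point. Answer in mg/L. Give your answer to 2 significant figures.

k = ln2 / t½ = 0.693147 / 25.0 = 0.02773 h⁻¹
t / t½ = 125.0 / 25.0 = 5 half-lives
C = C₀ × (1/2)^5 = 24.60 × 0.03125 = 0.7688 mg/L

0.77 mg/L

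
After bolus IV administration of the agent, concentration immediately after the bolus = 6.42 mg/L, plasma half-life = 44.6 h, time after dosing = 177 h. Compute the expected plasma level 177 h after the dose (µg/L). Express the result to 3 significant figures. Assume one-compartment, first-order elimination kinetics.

410 µg/L

k = ln2 / t½ = 0.693147 / 44.6 = 0.01554 h⁻¹
C = C₀ · e^(−k·t) = 6.420 × e^(−0.01554 × 177)
  = 6.420 × 0.06389 = 0.4102 mg/L
Convert: 0.4102 mg/L × 1000 = 410.2 µg/L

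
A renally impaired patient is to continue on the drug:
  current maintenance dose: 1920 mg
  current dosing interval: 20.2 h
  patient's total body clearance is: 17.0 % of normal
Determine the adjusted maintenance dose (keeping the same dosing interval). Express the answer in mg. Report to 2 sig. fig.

330 mg

To keep the same average steady-state level, dosing rate must scale with clearance.
CL ratio = 17.0 / 100 = 0.1700
New dose (same interval) = 1920 × 0.1700 = 326.4 mg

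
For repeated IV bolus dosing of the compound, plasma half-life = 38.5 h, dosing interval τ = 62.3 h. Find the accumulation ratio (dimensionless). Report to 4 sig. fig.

k = ln2 / t½ = 0.693147 / 38.5 = 0.01800 h⁻¹
e^(−kτ) = e^(−0.01800 × 62.3) = 0.3258
Accumulation ratio R = 1 / (1 − e^(−kτ)) = 1 / (1 − 0.3258) = 1.483

1.483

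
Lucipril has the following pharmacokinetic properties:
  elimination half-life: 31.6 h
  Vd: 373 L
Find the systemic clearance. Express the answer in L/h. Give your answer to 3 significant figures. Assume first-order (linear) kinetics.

8.18 L/h

k = ln2 / t½ = 0.693147 / 31.6 = 0.02194 h⁻¹
CL = k × Vd = 0.02194 × 373 = 8.184 L/h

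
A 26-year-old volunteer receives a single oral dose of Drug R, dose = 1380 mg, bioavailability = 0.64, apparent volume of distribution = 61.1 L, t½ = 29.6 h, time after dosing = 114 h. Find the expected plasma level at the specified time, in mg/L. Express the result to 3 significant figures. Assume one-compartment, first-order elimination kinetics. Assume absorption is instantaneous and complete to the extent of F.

Amount reaching circulation = F × Dose = 0.64 × 1380 = 883.2 mg
C₀ = F·Dose / Vd = 883.2 / 61.1 = 14.45 mg/L
k = ln2 / t½ = 0.693147 / 29.6 = 0.02342 h⁻¹
C = C₀ · e^(−k·t) = 14.45 × e^(−0.02342 × 114)
  = 14.45 × 0.06926 = 1.001 mg/L

1.00 mg/L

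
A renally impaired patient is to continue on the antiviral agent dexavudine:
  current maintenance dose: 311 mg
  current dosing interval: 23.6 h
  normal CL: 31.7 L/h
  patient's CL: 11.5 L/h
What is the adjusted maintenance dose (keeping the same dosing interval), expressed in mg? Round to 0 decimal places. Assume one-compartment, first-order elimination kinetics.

To keep the same average steady-state level, dosing rate must scale with clearance.
CL ratio = 11.5 / 31.7 = 0.3628
New dose (same interval) = 311 × 0.3628 = 112.8 mg

113 mg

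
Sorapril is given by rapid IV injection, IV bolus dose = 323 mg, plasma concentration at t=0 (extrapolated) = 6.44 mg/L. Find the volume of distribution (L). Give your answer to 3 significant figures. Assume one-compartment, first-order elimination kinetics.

50.2 L

Vd = Dose / C₀ = 323.0 / 6.44 = 50.16 L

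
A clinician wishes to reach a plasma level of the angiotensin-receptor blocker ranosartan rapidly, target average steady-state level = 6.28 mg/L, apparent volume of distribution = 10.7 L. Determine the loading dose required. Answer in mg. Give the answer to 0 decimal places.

67 mg

LD = Css × Vd = 6.28 × 10.7 = 67.20 mg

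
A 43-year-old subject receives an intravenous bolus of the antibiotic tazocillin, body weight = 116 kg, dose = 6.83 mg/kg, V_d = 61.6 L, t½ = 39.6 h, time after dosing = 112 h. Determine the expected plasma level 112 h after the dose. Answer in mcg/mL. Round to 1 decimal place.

Total dose = 6.83 × 116 = 792.3 mg
C₀ = Dose / Vd = 792.3 / 61.6 = 12.86 mg/L
k = ln2 / t½ = 0.693147 / 39.6 = 0.01750 h⁻¹
C = C₀ · e^(−k·t) = 12.86 × e^(−0.01750 × 112)
  = 12.86 × 0.1409 = 1.812 mg/L
(1.812 mg/L = 1.812 mcg/mL)

1.8 mcg/mL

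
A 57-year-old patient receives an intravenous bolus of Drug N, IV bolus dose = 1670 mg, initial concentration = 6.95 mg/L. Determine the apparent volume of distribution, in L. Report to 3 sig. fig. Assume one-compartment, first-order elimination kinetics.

Vd = Dose / C₀ = 1670 / 6.95 = 240.3 L

240 L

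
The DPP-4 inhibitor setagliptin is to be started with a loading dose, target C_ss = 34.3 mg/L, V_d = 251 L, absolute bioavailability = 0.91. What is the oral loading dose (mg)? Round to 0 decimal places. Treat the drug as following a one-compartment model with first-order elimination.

LD = Css × Vd / F = 34.3 × 251 / 0.91 = 9461 mg

9461 mg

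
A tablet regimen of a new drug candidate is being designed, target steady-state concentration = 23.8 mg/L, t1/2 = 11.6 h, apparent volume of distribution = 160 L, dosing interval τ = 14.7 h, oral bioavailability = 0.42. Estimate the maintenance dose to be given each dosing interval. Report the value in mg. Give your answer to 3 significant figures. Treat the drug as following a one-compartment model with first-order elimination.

7960 mg

k = ln2 / t½ = 0.693147 / 11.6 = 0.05975 h⁻¹
CL = k × Vd = 0.05975 × 160 = 9.560 L/h
At steady state, F × (Dose/τ) = Css × CL.
Dose = Css × CL × τ / F = 23.8 × 9.560 × 14.7 / 0.42 = 7963 mg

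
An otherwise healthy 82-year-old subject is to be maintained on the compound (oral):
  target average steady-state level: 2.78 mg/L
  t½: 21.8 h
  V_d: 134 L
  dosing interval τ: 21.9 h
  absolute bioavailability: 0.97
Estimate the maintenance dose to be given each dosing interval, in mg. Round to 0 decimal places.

k = ln2 / t½ = 0.693147 / 21.8 = 0.03180 h⁻¹
CL = k × Vd = 0.03180 × 134 = 4.261 L/h
At steady state, F × (Dose/τ) = Css × CL.
Dose = Css × CL × τ / F = 2.78 × 4.261 × 21.9 / 0.97 = 267.4 mg

267 mg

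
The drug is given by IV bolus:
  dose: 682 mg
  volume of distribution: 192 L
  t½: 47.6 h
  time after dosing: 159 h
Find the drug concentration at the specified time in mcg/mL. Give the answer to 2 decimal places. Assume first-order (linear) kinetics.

C₀ = Dose / Vd = 682.0 / 192 = 3.552 mg/L
k = ln2 / t½ = 0.693147 / 47.6 = 0.01456 h⁻¹
C = C₀ · e^(−k·t) = 3.552 × e^(−0.01456 × 159)
  = 3.552 × 0.09876 = 0.3508 mg/L
(0.3508 mg/L = 0.3508 mcg/mL)

0.35 mcg/mL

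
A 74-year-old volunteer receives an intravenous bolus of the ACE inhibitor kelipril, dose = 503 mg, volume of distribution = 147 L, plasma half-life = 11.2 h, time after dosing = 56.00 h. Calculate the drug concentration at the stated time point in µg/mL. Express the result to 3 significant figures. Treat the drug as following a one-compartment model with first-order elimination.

C₀ = Dose / Vd = 503.0 / 147 = 3.422 mg/L
k = ln2 / t½ = 0.693147 / 11.2 = 0.06189 h⁻¹
t / t½ = 56.00 / 11.2 = 5 half-lives
C = C₀ × (1/2)^5 = 3.422 × 0.03125 = 0.1069 mg/L
(0.1069 mg/L = 0.1069 µg/mL)

0.107 µg/mL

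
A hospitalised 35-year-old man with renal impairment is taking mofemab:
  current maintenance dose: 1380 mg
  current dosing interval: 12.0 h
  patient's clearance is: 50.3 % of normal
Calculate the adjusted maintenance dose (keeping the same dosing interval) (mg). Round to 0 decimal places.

To keep the same average steady-state level, dosing rate must scale with clearance.
CL ratio = 50.3 / 100 = 0.5030
New dose (same interval) = 1380 × 0.5030 = 694.1 mg

694 mg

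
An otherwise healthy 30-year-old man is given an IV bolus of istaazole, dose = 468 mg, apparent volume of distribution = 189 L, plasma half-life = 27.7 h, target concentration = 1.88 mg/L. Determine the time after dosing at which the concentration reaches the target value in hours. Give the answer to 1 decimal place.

C₀ = Dose / Vd = 468.0 / 189 = 2.476 mg/L
k = ln2 / t½ = 0.693147 / 27.7 = 0.02502 h⁻¹
t = ln(C₀ / C) / k = ln(2.476 / 1.88) / 0.02502
  = ln(1.317) / 0.02502 = 0.2754 / 0.02502 = 11.01 h

11.0 h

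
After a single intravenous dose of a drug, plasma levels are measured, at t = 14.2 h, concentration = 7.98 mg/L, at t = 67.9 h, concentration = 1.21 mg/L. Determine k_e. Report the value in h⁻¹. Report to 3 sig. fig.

0.0351 h⁻¹

k = ln(C₁/C₂) / (t₂ − t₁) = ln(7.98/1.21) / (67.9 − 14.2)
  = 1.886 / 53.70 = 0.03512 h⁻¹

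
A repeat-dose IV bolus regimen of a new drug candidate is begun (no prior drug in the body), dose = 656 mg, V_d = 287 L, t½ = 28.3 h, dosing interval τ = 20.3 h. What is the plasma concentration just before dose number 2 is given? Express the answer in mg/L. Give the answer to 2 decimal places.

C₀ per dose = Dose / Vd = 656 / 287 = 2.286 mg/L
k = ln2 / t½ = 0.693147 / 28.3 = 0.02449 h⁻¹
Fraction remaining after one interval: r = e^(−kτ) = e^(−0.02449 × 20.3) = 0.6083
Before dose 2, 1 dose has been given (aged 1τ).
C_trough = C₀ × r = 2.286 × 0.6083 = 1.391 mg/L

1.39 mg/L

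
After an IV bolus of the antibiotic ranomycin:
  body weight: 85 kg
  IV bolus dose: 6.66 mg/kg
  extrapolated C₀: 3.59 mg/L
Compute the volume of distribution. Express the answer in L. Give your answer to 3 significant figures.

158 L

Dose = 6.66 × 85 = 566.1 mg
Vd = Dose / C₀ = 566.1 / 3.59 = 157.7 L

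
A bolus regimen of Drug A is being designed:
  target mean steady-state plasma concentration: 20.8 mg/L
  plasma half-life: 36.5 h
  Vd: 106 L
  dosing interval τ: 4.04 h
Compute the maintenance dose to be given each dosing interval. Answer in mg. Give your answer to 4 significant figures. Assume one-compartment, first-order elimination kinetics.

k = ln2 / t½ = 0.693147 / 36.5 = 0.01899 h⁻¹
CL = k × Vd = 0.01899 × 106 = 2.013 L/h
At steady state, Dose/τ = Css × CL.
Dose = Css × CL × τ = 20.8 × 2.013 × 4.04 = 169.2 mg

169.2 mg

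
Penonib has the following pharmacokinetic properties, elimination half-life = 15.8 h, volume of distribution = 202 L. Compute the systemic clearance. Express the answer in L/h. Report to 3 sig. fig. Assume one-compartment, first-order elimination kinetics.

8.86 L/h

k = ln2 / t½ = 0.693147 / 15.8 = 0.04387 h⁻¹
CL = k × Vd = 0.04387 × 202 = 8.862 L/h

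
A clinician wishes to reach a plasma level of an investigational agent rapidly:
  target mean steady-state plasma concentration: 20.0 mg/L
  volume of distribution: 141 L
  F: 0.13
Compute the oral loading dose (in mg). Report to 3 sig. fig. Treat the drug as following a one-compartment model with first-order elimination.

LD = Css × Vd / F = 20.0 × 141 / 0.13 = 21690 mg

21700 mg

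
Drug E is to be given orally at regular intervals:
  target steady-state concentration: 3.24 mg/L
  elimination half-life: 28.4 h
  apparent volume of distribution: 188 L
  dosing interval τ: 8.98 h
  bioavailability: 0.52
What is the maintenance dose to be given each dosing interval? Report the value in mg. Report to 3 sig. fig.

257 mg

k = ln2 / t½ = 0.693147 / 28.4 = 0.02441 h⁻¹
CL = k × Vd = 0.02441 × 188 = 4.589 L/h
At steady state, F × (Dose/τ) = Css × CL.
Dose = Css × CL × τ / F = 3.24 × 4.589 × 8.98 / 0.52 = 256.8 mg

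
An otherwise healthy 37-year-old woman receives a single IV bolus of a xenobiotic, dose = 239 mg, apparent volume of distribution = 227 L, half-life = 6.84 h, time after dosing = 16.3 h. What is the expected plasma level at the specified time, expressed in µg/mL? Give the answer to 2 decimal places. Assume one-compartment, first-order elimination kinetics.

0.20 µg/mL

C₀ = Dose / Vd = 239.0 / 227 = 1.053 mg/L
k = ln2 / t½ = 0.693147 / 6.84 = 0.1013 h⁻¹
C = C₀ · e^(−k·t) = 1.053 × e^(−0.1013 × 16.3)
  = 1.053 × 0.1918 = 0.2020 mg/L
(0.2020 mg/L = 0.2020 µg/mL)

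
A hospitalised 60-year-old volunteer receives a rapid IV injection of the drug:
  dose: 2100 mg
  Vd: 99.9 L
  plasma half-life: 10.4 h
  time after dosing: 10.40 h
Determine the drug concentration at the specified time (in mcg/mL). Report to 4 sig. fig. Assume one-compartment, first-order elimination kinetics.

10.51 mcg/mL

C₀ = Dose / Vd = 2100 / 99.9 = 21.02 mg/L
k = ln2 / t½ = 0.693147 / 10.4 = 0.06665 h⁻¹
t / t½ = 10.40 / 10.4 = 1 half-lives
C = C₀ × (1/2)^1 = 21.02 × 0.5000 = 10.51 mg/L
(10.51 mg/L = 10.51 mcg/mL)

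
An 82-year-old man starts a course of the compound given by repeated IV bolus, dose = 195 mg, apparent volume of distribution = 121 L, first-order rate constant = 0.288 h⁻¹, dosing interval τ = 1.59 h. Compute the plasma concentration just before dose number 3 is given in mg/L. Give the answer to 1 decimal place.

C₀ per dose = Dose / Vd = 195 / 121 = 1.612 mg/L
Fraction remaining after one interval: r = e^(−kτ) = e^(−0.2880 × 1.59) = 0.6326
Before dose 3, 2 doses have been given (aged 1τ, 2τ).
C_trough = C₀ × (r + r²) = 1.612 × (0.6326 + 0.4002) = 1.665 mg/L

1.7 mg/L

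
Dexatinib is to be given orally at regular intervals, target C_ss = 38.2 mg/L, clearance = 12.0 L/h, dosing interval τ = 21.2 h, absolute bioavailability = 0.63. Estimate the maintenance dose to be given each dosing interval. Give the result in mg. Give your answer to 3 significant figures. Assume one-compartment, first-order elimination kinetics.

At steady state, F × (Dose/τ) = Css × CL.
Dose = Css × CL × τ / F = 38.2 × 12.00 × 21.2 / 0.63 = 15430 mg

15400 mg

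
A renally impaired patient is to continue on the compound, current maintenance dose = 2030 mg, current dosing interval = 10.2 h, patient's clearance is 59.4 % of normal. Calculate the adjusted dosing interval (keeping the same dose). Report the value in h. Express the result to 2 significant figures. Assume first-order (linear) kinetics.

To keep the same average steady-state level, dosing rate must scale with clearance.
CL ratio = 59.4 / 100 = 0.5940
New interval (same dose) = 10.2 / 0.5940 = 17.17 h

17 h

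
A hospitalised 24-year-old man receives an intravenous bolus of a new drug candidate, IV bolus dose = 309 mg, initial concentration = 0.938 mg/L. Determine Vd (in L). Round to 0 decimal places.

Vd = Dose / C₀ = 309.0 / 0.938 = 329.4 L

329 L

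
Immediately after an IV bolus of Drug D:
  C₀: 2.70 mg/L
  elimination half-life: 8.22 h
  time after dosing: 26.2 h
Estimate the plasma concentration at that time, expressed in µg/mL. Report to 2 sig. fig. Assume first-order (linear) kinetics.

k = ln2 / t½ = 0.693147 / 8.22 = 0.08432 h⁻¹
C = C₀ · e^(−k·t) = 2.700 × e^(−0.08432 × 26.2)
  = 2.700 × 0.1098 = 0.2965 mg/L
(0.2965 mg/L = 0.2965 µg/mL)

0.30 µg/mL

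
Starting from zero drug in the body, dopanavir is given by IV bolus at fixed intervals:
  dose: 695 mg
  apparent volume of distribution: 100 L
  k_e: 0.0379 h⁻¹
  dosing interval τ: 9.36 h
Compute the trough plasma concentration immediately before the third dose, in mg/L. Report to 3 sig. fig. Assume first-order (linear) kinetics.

C₀ per dose = Dose / Vd = 695 / 100 = 6.950 mg/L
Fraction remaining after one interval: r = e^(−kτ) = e^(−0.03790 × 9.36) = 0.7014
Before dose 3, 2 doses have been given (aged 1τ, 2τ).
C_trough = C₀ × (r + r²) = 6.950 × (0.7014 + 0.4920) = 8.294 mg/L

8.29 mg/L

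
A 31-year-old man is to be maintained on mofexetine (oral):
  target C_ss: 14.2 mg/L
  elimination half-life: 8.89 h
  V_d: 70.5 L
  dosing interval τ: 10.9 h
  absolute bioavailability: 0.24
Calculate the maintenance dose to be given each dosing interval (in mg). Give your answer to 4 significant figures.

3545 mg

k = ln2 / t½ = 0.693147 / 8.89 = 0.07797 h⁻¹
CL = k × Vd = 0.07797 × 70.5 = 5.497 L/h
At steady state, F × (Dose/τ) = Css × CL.
Dose = Css × CL × τ / F = 14.2 × 5.497 × 10.9 / 0.24 = 3545 mg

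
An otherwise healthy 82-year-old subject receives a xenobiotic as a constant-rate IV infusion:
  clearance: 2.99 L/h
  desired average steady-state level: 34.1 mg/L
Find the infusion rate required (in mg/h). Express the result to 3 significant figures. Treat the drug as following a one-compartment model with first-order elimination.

102 mg/h

At steady state, infusion rate R₀ = Css × CL = 34.1 × 2.990 = 102.0 mg/h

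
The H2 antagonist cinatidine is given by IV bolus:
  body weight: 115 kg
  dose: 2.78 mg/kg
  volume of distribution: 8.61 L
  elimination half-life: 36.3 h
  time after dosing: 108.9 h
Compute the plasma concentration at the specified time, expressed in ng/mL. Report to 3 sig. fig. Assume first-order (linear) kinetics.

Total dose = 2.78 × 115 = 319.7 mg
C₀ = Dose / Vd = 319.7 / 8.61 = 37.13 mg/L
k = ln2 / t½ = 0.693147 / 36.3 = 0.01909 h⁻¹
t / t½ = 108.9 / 36.3 = 3 half-lives
C = C₀ × (1/2)^3 = 37.13 × 0.1250 = 4.641 mg/L
Convert: 4.641 mg/L × 1000 = 4641 ng/mL

4640 ng/mL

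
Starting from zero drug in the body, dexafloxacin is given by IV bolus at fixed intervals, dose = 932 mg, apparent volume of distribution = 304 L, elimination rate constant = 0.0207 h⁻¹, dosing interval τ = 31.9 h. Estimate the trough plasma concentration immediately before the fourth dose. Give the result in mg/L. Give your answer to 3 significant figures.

2.83 mg/L

C₀ per dose = Dose / Vd = 932 / 304 = 3.066 mg/L
Fraction remaining after one interval: r = e^(−kτ) = e^(−0.02070 × 31.9) = 0.5167
Before dose 4, 3 doses have been given (aged 1τ, 2τ, 3τ).
C_trough = C₀ × (r + r² + … + r^3) = C₀ × r(1−r^3)/(1−r)
        = 3.066 × 0.5167 × (1 − 0.1379) / (1 − 0.5167) = 2.826 mg/L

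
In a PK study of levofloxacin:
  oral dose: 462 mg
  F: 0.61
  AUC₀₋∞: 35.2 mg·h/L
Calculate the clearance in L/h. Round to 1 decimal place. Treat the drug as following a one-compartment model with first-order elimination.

8.0 L/h

CL = F·Dose / AUC = 0.61 × 462 / 35.2 = 8.006 L/h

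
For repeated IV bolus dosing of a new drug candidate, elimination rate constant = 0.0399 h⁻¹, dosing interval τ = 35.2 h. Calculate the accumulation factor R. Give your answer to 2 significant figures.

1.3

e^(−kτ) = e^(−0.03990 × 35.2) = 0.2455
Accumulation ratio R = 1 / (1 − e^(−kτ)) = 1 / (1 − 0.2455) = 1.325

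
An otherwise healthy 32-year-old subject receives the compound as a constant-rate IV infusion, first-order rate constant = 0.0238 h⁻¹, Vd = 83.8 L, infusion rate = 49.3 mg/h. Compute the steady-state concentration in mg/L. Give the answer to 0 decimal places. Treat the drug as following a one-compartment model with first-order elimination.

CL = k × Vd = 0.02380 × 83.8 = 1.994 L/h
At steady state Css = R₀ / CL = 49.3 / 1.994 = 24.72 mg/L

25 mg/L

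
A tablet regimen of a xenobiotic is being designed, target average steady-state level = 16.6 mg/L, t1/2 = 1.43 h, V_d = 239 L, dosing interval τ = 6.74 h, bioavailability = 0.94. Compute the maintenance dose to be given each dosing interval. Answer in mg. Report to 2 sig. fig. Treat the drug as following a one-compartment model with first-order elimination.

14000 mg

k = ln2 / t½ = 0.693147 / 1.43 = 0.4847 h⁻¹
CL = k × Vd = 0.4847 × 239 = 115.8 L/h
At steady state, F × (Dose/τ) = Css × CL.
Dose = Css × CL × τ / F = 16.6 × 115.8 × 6.74 / 0.94 = 13780 mg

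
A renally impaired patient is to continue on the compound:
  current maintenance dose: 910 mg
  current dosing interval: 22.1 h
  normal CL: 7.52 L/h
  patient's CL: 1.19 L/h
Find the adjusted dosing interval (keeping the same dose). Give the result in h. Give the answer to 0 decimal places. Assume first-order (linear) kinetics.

To keep the same average steady-state level, dosing rate must scale with clearance.
CL ratio = 1.19 / 7.52 = 0.1582
New interval (same dose) = 22.1 / 0.1582 = 139.7 h

140 h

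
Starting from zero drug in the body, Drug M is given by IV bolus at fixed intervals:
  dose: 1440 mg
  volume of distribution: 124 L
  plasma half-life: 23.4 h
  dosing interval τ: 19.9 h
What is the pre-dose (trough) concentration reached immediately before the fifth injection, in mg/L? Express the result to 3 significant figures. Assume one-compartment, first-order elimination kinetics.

13.1 mg/L

C₀ per dose = Dose / Vd = 1440 / 124 = 11.61 mg/L
k = ln2 / t½ = 0.693147 / 23.4 = 0.02962 h⁻¹
Fraction remaining after one interval: r = e^(−kτ) = e^(−0.02962 × 19.9) = 0.5546
Before dose 5, 4 doses have been given (aged 1τ, 2τ, 3τ, 4τ).
C_trough = C₀ × (r + r² + … + r^4) = C₀ × r(1−r^4)/(1−r)
        = 11.61 × 0.5546 × (1 − 0.09461) / (1 − 0.5546) = 13.09 mg/L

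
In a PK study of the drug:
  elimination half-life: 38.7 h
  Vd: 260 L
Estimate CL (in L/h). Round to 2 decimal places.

4.66 L/h

k = ln2 / t½ = 0.693147 / 38.7 = 0.01791 h⁻¹
CL = k × Vd = 0.01791 × 260 = 4.657 L/h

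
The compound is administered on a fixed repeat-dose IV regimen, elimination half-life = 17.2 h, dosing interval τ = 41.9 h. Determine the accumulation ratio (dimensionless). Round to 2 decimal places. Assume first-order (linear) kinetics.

1.23

k = ln2 / t½ = 0.693147 / 17.2 = 0.04030 h⁻¹
e^(−kτ) = e^(−0.04030 × 41.9) = 0.1848
Accumulation ratio R = 1 / (1 − e^(−kτ)) = 1 / (1 − 0.1848) = 1.227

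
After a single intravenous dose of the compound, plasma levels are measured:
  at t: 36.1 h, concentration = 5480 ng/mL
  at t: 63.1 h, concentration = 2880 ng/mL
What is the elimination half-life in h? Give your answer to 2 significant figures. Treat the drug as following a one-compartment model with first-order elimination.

k = ln(C₁/C₂) / (t₂ − t₁) = ln(5480/2880) / (63.1 − 36.1)
  = 0.6433 / 27.00 = 0.02383 h⁻¹
t½ = ln2 / k = 0.693147 / 0.02383 = 29.09 h

29 h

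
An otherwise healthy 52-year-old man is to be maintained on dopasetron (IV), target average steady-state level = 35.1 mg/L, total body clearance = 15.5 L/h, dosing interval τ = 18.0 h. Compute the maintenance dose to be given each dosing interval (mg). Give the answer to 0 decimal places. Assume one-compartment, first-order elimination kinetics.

At steady state, Dose/τ = Css × CL.
Dose = Css × CL × τ = 35.1 × 15.50 × 18.0 = 9793 mg

9793 mg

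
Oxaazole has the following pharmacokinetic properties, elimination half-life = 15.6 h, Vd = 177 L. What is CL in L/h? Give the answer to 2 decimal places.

7.86 L/h

k = ln2 / t½ = 0.693147 / 15.6 = 0.04443 h⁻¹
CL = k × Vd = 0.04443 × 177 = 7.864 L/h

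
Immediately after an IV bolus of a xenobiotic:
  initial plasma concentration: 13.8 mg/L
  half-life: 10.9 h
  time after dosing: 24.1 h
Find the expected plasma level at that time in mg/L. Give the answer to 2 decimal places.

k = ln2 / t½ = 0.693147 / 10.9 = 0.06359 h⁻¹
C = C₀ · e^(−k·t) = 13.80 × e^(−0.06359 × 24.1)
  = 13.80 × 0.2160 = 2.981 mg/L

2.98 mg/L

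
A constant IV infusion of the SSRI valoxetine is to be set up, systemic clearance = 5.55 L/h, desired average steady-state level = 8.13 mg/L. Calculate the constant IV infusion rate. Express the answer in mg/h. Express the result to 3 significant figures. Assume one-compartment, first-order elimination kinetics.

45.1 mg/h

At steady state, infusion rate R₀ = Css × CL = 8.13 × 5.550 = 45.12 mg/h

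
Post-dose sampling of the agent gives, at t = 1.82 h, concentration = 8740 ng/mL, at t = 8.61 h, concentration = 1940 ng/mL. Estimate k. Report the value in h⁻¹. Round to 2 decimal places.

0.22 h⁻¹

k = ln(C₁/C₂) / (t₂ − t₁) = ln(8740/1940) / (8.61 − 1.82)
  = 1.505 / 6.790 = 0.2216 h⁻¹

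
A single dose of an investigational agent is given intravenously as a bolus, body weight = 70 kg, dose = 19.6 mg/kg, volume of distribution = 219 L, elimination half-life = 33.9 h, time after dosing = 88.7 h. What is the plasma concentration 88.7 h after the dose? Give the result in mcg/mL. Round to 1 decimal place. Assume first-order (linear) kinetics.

1.0 mcg/mL

Total dose = 19.6 × 70 = 1372 mg
C₀ = Dose / Vd = 1372 / 219 = 6.265 mg/L
k = ln2 / t½ = 0.693147 / 33.9 = 0.02045 h⁻¹
C = C₀ · e^(−k·t) = 6.265 × e^(−0.02045 × 88.7)
  = 6.265 × 0.1630 = 1.021 mg/L
(1.021 mg/L = 1.021 mcg/mL)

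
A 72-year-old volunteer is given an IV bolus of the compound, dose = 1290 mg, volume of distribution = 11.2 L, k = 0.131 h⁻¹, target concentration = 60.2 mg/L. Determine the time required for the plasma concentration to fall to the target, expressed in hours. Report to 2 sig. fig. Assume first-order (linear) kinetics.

5.0 h

C₀ = Dose / Vd = 1290 / 11.2 = 115.2 mg/L
t = ln(C₀ / C) / k = ln(115.2 / 60.2) / 0.1310
  = ln(1.914) / 0.1310 = 0.6492 / 0.1310 = 4.956 h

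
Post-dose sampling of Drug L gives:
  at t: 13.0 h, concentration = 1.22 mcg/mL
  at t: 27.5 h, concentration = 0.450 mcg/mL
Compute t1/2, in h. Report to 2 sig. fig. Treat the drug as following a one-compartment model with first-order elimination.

k = ln(C₁/C₂) / (t₂ − t₁) = ln(1.22/0.450) / (27.5 − 13.0)
  = 0.9974 / 14.50 = 0.06879 h⁻¹
t½ = ln2 / k = 0.693147 / 0.06879 = 10.08 h

10 h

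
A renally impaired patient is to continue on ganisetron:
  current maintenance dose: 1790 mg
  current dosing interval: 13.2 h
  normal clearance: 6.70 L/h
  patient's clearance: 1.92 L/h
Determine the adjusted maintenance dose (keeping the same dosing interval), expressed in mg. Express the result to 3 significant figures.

To keep the same average steady-state level, dosing rate must scale with clearance.
CL ratio = 1.92 / 6.70 = 0.2866
New dose (same interval) = 1790 × 0.2866 = 513.0 mg

513 mg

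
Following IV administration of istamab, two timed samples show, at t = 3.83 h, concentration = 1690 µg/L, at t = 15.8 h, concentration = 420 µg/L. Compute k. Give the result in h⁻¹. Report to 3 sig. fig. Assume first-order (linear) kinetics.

k = ln(C₁/C₂) / (t₂ − t₁) = ln(1690/420) / (15.8 − 3.83)
  = 1.392 / 11.97 = 0.1163 h⁻¹

0.116 h⁻¹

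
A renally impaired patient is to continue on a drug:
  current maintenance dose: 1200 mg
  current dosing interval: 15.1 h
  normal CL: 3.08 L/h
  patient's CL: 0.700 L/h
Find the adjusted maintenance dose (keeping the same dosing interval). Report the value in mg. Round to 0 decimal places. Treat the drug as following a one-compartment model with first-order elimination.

To keep the same average steady-state level, dosing rate must scale with clearance.
CL ratio = 0.700 / 3.08 = 0.2273
New dose (same interval) = 1200 × 0.2273 = 272.8 mg

273 mg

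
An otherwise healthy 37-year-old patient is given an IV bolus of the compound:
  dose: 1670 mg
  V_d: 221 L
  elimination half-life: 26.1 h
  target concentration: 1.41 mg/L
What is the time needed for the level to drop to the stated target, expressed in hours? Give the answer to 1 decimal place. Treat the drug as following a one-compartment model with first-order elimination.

63.2 h

C₀ = Dose / Vd = 1670 / 221 = 7.557 mg/L
k = ln2 / t½ = 0.693147 / 26.1 = 0.02656 h⁻¹
t = ln(C₀ / C) / k = ln(7.557 / 1.41) / 0.02656
  = ln(5.360) / 0.02656 = 1.679 / 0.02656 = 63.22 h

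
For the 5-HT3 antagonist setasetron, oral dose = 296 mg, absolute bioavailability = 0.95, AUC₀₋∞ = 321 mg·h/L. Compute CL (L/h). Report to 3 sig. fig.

CL = F·Dose / AUC = 0.95 × 296 / 321 = 0.8760 L/h

0.876 L/h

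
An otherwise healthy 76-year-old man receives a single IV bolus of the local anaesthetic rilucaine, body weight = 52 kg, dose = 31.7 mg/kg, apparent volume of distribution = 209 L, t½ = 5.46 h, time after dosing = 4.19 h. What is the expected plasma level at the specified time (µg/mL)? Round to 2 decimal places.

4.63 µg/mL

Total dose = 31.7 × 52 = 1648 mg
C₀ = Dose / Vd = 1648 / 209 = 7.885 mg/L
k = ln2 / t½ = 0.693147 / 5.46 = 0.1270 h⁻¹
C = C₀ · e^(−k·t) = 7.885 × e^(−0.1270 × 4.19)
  = 7.885 × 0.5874 = 4.632 mg/L
(4.632 mg/L = 4.632 µg/mL)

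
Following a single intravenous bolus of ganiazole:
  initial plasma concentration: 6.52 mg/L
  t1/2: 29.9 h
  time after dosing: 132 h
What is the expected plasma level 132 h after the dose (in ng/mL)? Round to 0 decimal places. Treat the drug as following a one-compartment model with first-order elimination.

306 ng/mL

k = ln2 / t½ = 0.693147 / 29.9 = 0.02318 h⁻¹
C = C₀ · e^(−k·t) = 6.520 × e^(−0.02318 × 132)
  = 6.520 × 0.04690 = 0.3058 mg/L
Convert: 0.3058 mg/L × 1000 = 305.8 ng/mL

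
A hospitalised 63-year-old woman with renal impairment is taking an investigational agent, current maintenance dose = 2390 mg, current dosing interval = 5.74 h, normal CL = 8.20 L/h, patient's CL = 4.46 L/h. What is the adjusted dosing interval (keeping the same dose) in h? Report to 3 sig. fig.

10.6 h

To keep the same average steady-state level, dosing rate must scale with clearance.
CL ratio = 4.46 / 8.20 = 0.5439
New interval (same dose) = 5.74 / 0.5439 = 10.55 h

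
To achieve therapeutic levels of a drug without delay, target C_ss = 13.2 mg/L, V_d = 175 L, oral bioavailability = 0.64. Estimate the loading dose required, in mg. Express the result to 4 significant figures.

LD = Css × Vd / F = 13.2 × 175 / 0.64 = 3609 mg

3609 mg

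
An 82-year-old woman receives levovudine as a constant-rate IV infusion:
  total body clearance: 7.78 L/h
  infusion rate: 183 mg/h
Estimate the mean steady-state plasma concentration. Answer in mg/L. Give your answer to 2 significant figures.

24 mg/L

At steady state Css = R₀ / CL = 183 / 7.780 = 23.52 mg/L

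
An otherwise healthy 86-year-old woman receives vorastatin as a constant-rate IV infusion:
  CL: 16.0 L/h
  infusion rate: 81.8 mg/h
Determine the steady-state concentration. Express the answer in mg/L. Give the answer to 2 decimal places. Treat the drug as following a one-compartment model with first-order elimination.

5.11 mg/L

At steady state Css = R₀ / CL = 81.8 / 16.00 = 5.113 mg/L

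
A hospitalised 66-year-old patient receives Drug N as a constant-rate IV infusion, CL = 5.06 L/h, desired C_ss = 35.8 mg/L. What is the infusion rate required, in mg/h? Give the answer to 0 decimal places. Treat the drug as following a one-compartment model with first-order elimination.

At steady state, infusion rate R₀ = Css × CL = 35.8 × 5.060 = 181.1 mg/h

181 mg/h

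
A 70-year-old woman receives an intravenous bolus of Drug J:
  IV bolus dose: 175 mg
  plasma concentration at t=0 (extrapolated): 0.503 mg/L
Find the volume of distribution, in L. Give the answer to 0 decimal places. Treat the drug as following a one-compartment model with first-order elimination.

348 L

Vd = Dose / C₀ = 175.0 / 0.503 = 347.9 L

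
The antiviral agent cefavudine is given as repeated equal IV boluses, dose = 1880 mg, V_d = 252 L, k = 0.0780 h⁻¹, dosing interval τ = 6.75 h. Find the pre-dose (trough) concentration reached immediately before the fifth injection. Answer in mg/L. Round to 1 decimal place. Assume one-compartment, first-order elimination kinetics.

9.5 mg/L

C₀ per dose = Dose / Vd = 1880 / 252 = 7.460 mg/L
Fraction remaining after one interval: r = e^(−kτ) = e^(−0.07800 × 6.75) = 0.5907
Before dose 5, 4 doses have been given (aged 1τ, 2τ, 3τ, 4τ).
C_trough = C₀ × (r + r² + … + r^4) = C₀ × r(1−r^4)/(1−r)
        = 7.460 × 0.5907 × (1 − 0.1217) / (1 − 0.5907) = 9.456 mg/L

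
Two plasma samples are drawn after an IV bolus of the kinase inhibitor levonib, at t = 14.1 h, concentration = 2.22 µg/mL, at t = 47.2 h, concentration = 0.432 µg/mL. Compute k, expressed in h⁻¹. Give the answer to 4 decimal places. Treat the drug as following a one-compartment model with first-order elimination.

k = ln(C₁/C₂) / (t₂ − t₁) = ln(2.22/0.432) / (47.2 − 14.1)
  = 1.637 / 33.10 = 0.04946 h⁻¹

0.0495 h⁻¹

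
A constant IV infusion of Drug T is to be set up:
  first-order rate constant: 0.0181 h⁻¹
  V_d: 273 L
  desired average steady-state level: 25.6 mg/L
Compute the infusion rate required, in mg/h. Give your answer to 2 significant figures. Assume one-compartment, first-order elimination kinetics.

CL = k × Vd = 0.01810 × 273 = 4.941 L/h
At steady state, infusion rate R₀ = Css × CL = 25.6 × 4.941 = 126.5 mg/h

130 mg/h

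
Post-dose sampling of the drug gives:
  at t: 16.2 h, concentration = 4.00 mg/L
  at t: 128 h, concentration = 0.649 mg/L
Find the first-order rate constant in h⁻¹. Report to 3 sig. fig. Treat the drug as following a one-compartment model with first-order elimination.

k = ln(C₁/C₂) / (t₂ − t₁) = ln(4.00/0.649) / (128 − 16.2)
  = 1.819 / 111.8 = 0.01627 h⁻¹

0.0163 h⁻¹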